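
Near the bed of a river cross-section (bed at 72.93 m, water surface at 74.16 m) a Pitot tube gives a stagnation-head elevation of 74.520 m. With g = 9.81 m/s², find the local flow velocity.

v ≈ 2.66 m/s

Near the bed, under hydrostatic conditions, the piezometric head (z + ψ) equals the free-surface elevation, 74.16 m.
Velocity head = total − piezometric = 74.520 − 74.16 = 0.360 m.
v = √(2g·h_v) = √(2 × 9.81 × 0.360) = 2.66 m/s.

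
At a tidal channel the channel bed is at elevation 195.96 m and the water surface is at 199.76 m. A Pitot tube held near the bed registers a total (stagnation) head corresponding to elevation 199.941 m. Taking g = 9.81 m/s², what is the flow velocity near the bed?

Near the bed, under hydrostatic conditions, the piezometric head (z + ψ) equals the free-surface elevation, 199.76 m.
Velocity head = total − piezometric = 199.941 − 199.76 = 0.181 m.
v = √(2g·h_v) = √(2 × 9.81 × 0.181) = 1.88 m/s.

v ≈ 1.88 m/s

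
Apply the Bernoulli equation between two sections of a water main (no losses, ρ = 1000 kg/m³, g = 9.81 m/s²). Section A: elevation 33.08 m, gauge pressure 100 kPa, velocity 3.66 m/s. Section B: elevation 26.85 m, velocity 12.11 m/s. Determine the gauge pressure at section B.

Pressure head at A: ψ₁ = P₁/(ρg) = 100×1000 / (1000 × 9.81) = 10.19 m.
Velocity heads: v₁²/2g = 3.66²/19.62 = 0.683 m; v₂²/2g = 12.11²/19.62 = 7.475 m.
Total head H = z₁ + ψ₁ + v₁²/2g = 33.08 + 10.19 + 0.683 = 43.95 m.
ψ₂ = H − z₂ − v₂²/2g = 43.95 − 26.85 − 7.475 = 9.63 m.
P₂ = ρgψ₂ = 1000 × 9.81 × 9.63 ≈ 94.5 kPa.

P₂ ≈ 94.5 kPa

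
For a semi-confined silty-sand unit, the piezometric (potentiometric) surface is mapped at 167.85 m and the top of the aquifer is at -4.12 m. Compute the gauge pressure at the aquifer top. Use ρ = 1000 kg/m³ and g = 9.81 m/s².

Pressure head at the aquifer top: ψ = h − z = 167.85 − (-4.12) = 171.97 m.
P = ρgψ = 1000 × 9.81 × 171.97 = 1687026 Pa ≈ 1690 kPa.

P ≈ 1690 kPa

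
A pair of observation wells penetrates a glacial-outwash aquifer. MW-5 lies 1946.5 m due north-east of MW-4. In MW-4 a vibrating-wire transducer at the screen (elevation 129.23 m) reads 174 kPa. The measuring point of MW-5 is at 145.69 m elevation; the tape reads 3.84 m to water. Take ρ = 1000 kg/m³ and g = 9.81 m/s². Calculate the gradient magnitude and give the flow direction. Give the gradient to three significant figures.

i ≈ 0.00263; groundwater flows toward the north-east

Pressure head at MW-4: ψ = P/(ρg) = 174×1000 / (1000 × 9.81) = 17.74 m.
Total head at MW-4: h = z + ψ = 129.23 + 17.74 = 146.97 m.
Total head at MW-5: h = 145.69 − 3.84 = 141.85 m.
Head difference: h(MW-4) − h(MW-5) = 146.97 − 141.85 = 5.12 m.
Hydraulic gradient: i = |Δh| / L = 5.12 / 1946.5 = 0.00263.
Flow is from higher to lower head: from MW-4 toward MW-5, i.e. toward the north-east.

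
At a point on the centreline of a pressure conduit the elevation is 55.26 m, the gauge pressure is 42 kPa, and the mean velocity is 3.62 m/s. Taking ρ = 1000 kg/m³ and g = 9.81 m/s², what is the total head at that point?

Pressure head ψ = P/(ρg) = 42×1000 / (1000 × 9.81) = 4.28 m.
Velocity head = v²/(2g) = 3.62² / (2 × 9.81) = 0.668 m.
h = z + ψ + v²/(2g) = 55.26 + 4.28 + 0.668 = 60.21 m.

h ≈ 60.21 m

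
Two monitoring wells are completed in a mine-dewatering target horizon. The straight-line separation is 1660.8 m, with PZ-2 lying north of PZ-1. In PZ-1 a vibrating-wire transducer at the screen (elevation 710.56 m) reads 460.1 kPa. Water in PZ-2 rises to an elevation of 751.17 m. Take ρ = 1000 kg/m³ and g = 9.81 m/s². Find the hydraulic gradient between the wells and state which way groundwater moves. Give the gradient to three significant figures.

i ≈ 0.00379; groundwater flows toward the north

Pressure head at PZ-1: ψ = P/(ρg) = 460.1×1000 / (1000 × 9.81) = 46.90 m.
Total head at PZ-1: h = z + ψ = 710.56 + 46.90 = 757.46 m.
Total head at PZ-2: h = 751.17 m (water level in the piezometer is the total head).
Head difference: h(PZ-1) − h(PZ-2) = 757.46 − 751.17 = 6.29 m.
Hydraulic gradient: i = |Δh| / L = 6.29 / 1660.8 = 0.00379.
Flow is from higher to lower head: from PZ-1 toward PZ-2, i.e. toward the north.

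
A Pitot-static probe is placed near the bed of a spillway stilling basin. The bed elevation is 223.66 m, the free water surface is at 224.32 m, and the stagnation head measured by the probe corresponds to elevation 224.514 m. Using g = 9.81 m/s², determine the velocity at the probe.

v ≈ 1.95 m/s

Near the bed, under hydrostatic conditions, the piezometric head (z + ψ) equals the free-surface elevation, 224.32 m.
Velocity head = total − piezometric = 224.514 − 224.32 = 0.194 m.
v = √(2g·h_v) = √(2 × 9.81 × 0.194) = 1.95 m/s.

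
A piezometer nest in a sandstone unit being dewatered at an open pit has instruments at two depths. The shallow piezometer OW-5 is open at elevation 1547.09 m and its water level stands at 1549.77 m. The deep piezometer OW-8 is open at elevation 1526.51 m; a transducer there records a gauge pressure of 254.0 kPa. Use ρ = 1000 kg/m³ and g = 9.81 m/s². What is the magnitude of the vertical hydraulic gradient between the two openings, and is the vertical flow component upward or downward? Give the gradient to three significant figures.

|i_v| ≈ 0.128; vertical flow is upward

Total head at OW-5: h = 1549.77 m (water level in the standpipe).
Pressure head at OW-8: ψ = P/(ρg) = 254.0×1000 / (1000 × 9.81) = 25.89 m.
Total head at OW-8: h = z + ψ = 1526.51 + 25.89 = 1552.40 m.
Δh = h(OW-5) − h(OW-8) = 1549.77 − 1552.40 = -2.63 m.
Vertical separation Δz = 1547.09 − 1526.51 = 20.58 m.
|i_v| = |Δh| / Δz = 2.63 / 20.58 = 0.128.
Head is higher in the deep piezometer, so vertical flow is upward (discharge condition).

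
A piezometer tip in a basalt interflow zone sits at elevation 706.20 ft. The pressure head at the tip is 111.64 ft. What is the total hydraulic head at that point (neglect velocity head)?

h ≈ 817.84 ft

h = z + ψ = 706.20 + 111.64 = 817.84 ft.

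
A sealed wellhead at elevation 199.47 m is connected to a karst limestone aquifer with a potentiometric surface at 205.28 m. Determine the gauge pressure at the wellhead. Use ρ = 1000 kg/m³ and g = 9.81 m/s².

Head above the cap: Δh = 205.28 − 199.47 = 5.81 m.
P = ρgΔh = 1000 × 9.81 × 5.81 = 56996 Pa ≈ 57.0 kPa.

P ≈ 57.0 kPa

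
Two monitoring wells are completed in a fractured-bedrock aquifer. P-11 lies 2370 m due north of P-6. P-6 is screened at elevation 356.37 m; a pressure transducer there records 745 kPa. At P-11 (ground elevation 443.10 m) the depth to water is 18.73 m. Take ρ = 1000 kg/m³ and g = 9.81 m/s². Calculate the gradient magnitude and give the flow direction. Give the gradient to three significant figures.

Pressure head at P-6: ψ = P/(ρg) = 745×1000 / (1000 × 9.81) = 75.94 m.
Total head at P-6: h = z + ψ = 356.37 + 75.94 = 432.31 m.
Total head at P-11: h = 443.10 − 18.73 = 424.37 m.
Head difference: h(P-6) − h(P-11) = 432.31 − 424.37 = 7.94 m.
Hydraulic gradient: i = |Δh| / L = 7.94 / 2370 = 0.00335.
Flow is from higher to lower head: from P-6 toward P-11, i.e. toward the north.

i ≈ 0.00335; groundwater flows toward the north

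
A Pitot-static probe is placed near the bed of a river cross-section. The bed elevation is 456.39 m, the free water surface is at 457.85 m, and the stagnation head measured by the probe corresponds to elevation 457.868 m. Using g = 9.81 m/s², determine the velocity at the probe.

v ≈ 0.594 m/s

Near the bed, under hydrostatic conditions, the piezometric head (z + ψ) equals the free-surface elevation, 457.85 m.
Velocity head = total − piezometric = 457.868 − 457.85 = 0.018 m.
v = √(2g·h_v) = √(2 × 9.81 × 0.018) = 0.594 m/s.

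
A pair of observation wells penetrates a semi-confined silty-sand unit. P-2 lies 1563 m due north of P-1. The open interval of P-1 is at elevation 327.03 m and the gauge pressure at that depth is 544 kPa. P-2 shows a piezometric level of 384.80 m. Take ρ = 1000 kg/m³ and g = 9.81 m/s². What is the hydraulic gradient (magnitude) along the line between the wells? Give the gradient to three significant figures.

Pressure head at P-1: ψ = P/(ρg) = 544×1000 / (1000 × 9.81) = 55.45 m.
Total head at P-1: h = z + ψ = 327.03 + 55.45 = 382.48 m.
Total head at P-2: h = 384.80 m (water level in the piezometer is the total head).
Head difference: h(P-1) − h(P-2) = 382.48 − 384.80 = -2.32 m.
Hydraulic gradient: i = |Δh| / L = 2.32 / 1563 = 0.00148.

i ≈ 0.00148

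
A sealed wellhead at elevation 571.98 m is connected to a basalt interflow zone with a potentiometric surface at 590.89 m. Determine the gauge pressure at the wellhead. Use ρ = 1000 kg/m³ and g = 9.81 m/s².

P ≈ 186 kPa

Head above the cap: Δh = 590.89 − 571.98 = 18.91 m.
P = ρgΔh = 1000 × 9.81 × 18.91 = 185507 Pa ≈ 186 kPa.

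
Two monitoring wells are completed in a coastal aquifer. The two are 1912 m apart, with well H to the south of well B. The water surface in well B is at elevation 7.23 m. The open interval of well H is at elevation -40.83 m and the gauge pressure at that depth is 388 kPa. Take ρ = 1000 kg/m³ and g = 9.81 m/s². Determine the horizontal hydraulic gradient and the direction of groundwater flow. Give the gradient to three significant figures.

Total head at well B: h = 7.23 m (water level in the piezometer is the total head).
Pressure head at well H: ψ = P/(ρg) = 388×1000 / (1000 × 9.81) = 39.55 m.
Total head at well H: h = z + ψ = -40.83 + 39.55 = -1.28 m.
Head difference: h(well B) − h(well H) = 7.23 − (-1.28) = 8.51 m.
Hydraulic gradient: i = |Δh| / L = 8.51 / 1912 = 0.00445.
Flow is from higher to lower head: from well B toward well H, i.e. toward the south.

i ≈ 0.00445; groundwater flows toward the south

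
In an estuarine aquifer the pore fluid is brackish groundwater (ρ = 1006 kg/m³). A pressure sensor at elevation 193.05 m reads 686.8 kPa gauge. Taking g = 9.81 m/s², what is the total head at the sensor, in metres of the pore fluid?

ψ = P/(ρg) = 686.8×1000 / (1006 × 9.81) = 69.59 m.
h = z + ψ = 193.05 + 69.59 = 262.64 m.

h ≈ 262.64 m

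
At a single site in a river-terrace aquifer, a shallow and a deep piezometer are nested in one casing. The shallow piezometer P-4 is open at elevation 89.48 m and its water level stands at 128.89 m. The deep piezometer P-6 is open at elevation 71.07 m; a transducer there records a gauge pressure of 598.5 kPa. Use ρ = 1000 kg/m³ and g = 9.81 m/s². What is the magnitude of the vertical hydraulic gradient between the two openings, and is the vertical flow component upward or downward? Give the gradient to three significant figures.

Total head at P-4: h = 128.89 m (water level in the standpipe).
Pressure head at P-6: ψ = P/(ρg) = 598.5×1000 / (1000 × 9.81) = 61.01 m.
Total head at P-6: h = z + ψ = 71.07 + 61.01 = 132.08 m.
Δh = h(P-4) − h(P-6) = 128.89 − 132.08 = -3.19 m.
Vertical separation Δz = 89.48 − 71.07 = 18.41 m.
|i_v| = |Δh| / Δz = 3.19 / 18.41 = 0.173.
Head is higher in the deep piezometer, so vertical flow is upward (discharge condition).

|i_v| ≈ 0.173; vertical flow is upward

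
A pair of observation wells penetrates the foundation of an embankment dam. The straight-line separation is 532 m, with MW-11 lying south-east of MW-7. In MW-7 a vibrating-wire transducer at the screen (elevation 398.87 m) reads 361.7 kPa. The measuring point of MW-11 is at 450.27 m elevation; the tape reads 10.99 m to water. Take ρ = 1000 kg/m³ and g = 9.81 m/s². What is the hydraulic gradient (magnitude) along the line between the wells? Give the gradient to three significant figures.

i ≈ 0.00665

Pressure head at MW-7: ψ = P/(ρg) = 361.7×1000 / (1000 × 9.81) = 36.87 m.
Total head at MW-7: h = z + ψ = 398.87 + 36.87 = 435.74 m.
Total head at MW-11: h = 450.27 − 10.99 = 439.28 m.
Head difference: h(MW-7) − h(MW-11) = 435.74 − 439.28 = -3.54 m.
Hydraulic gradient: i = |Δh| / L = 3.54 / 532 = 0.00665.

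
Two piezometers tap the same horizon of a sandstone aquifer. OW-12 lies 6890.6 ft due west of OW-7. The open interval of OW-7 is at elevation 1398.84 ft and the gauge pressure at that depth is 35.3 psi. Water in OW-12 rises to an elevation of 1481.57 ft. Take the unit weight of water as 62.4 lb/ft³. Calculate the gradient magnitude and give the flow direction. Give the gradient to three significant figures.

Pressure head at OW-7: ψ = 144·P/γ = 144 × 35.3 / 62.4 = 81.46 ft.
Total head at OW-7: h = z + ψ = 1398.84 + 81.46 = 1480.30 ft.
Total head at OW-12: h = 1481.57 ft (water level in the piezometer is the total head).
Head difference: h(OW-7) − h(OW-12) = 1480.30 − 1481.57 = -1.27 ft.
Hydraulic gradient: i = |Δh| / L = 1.27 / 6890.6 = 0.000184.
Flow is from higher to lower head: from OW-12 toward OW-7, i.e. toward the east.

i ≈ 0.000184; groundwater flows toward the east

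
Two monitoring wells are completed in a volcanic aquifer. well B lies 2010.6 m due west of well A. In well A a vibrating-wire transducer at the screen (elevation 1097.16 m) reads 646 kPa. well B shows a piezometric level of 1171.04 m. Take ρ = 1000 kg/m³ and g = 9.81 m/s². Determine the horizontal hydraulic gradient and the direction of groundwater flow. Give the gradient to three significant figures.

Pressure head at well A: ψ = P/(ρg) = 646×1000 / (1000 × 9.81) = 65.85 m.
Total head at well A: h = z + ψ = 1097.16 + 65.85 = 1163.01 m.
Total head at well B: h = 1171.04 m (water level in the piezometer is the total head).
Head difference: h(well A) − h(well B) = 1163.01 − 1171.04 = -8.03 m.
Hydraulic gradient: i = |Δh| / L = 8.03 / 2010.6 = 0.00399.
Flow is from higher to lower head: from well B toward well A, i.e. toward the east.

i ≈ 0.00399; groundwater flows toward the east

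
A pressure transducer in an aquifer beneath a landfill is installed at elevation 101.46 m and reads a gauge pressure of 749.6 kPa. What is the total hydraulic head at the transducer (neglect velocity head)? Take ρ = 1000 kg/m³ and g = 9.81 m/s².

ψ = P/(ρg) = 749.6×1000 / (1000 × 9.81) = 76.41 m.
h = z + ψ = 101.46 + 76.41 = 177.87 m.

h ≈ 177.87 m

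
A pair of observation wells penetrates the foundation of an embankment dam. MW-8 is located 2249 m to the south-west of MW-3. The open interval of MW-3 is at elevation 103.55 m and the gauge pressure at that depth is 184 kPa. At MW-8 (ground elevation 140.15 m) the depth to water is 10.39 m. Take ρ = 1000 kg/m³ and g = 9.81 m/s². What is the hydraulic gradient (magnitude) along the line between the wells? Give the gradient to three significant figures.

i ≈ 0.00331

Pressure head at MW-3: ψ = P/(ρg) = 184×1000 / (1000 × 9.81) = 18.76 m.
Total head at MW-3: h = z + ψ = 103.55 + 18.76 = 122.31 m.
Total head at MW-8: h = 140.15 − 10.39 = 129.76 m.
Head difference: h(MW-3) − h(MW-8) = 122.31 − 129.76 = -7.45 m.
Hydraulic gradient: i = |Δh| / L = 7.45 / 2249 = 0.00331.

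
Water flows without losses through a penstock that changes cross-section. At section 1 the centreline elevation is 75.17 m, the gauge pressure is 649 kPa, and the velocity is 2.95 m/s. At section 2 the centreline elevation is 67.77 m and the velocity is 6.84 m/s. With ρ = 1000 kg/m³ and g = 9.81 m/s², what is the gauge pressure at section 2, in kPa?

P₂ ≈ 703 kPa

Pressure head at 1: ψ₁ = P₁/(ρg) = 649×1000 / (1000 × 9.81) = 66.16 m.
Velocity heads: v₁²/2g = 2.95²/19.62 = 0.444 m; v₂²/2g = 6.84²/19.62 = 2.385 m.
Total head H = z₁ + ψ₁ + v₁²/2g = 75.17 + 66.16 + 0.444 = 141.77 m.
ψ₂ = H − z₂ − v₂²/2g = 141.77 − 67.77 − 2.385 = 71.62 m.
P₂ = ρgψ₂ = 1000 × 9.81 × 71.62 ≈ 703 kPa.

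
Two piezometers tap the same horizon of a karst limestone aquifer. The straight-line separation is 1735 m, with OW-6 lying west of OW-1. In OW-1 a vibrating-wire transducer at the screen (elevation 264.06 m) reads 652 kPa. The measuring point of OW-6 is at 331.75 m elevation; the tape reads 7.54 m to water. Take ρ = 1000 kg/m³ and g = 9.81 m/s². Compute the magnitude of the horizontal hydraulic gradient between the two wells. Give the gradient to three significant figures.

i ≈ 0.00364

Pressure head at OW-1: ψ = P/(ρg) = 652×1000 / (1000 × 9.81) = 66.46 m.
Total head at OW-1: h = z + ψ = 264.06 + 66.46 = 330.52 m.
Total head at OW-6: h = 331.75 − 7.54 = 324.21 m.
Head difference: h(OW-1) − h(OW-6) = 330.52 − 324.21 = 6.31 m.
Hydraulic gradient: i = |Δh| / L = 6.31 / 1735 = 0.00364.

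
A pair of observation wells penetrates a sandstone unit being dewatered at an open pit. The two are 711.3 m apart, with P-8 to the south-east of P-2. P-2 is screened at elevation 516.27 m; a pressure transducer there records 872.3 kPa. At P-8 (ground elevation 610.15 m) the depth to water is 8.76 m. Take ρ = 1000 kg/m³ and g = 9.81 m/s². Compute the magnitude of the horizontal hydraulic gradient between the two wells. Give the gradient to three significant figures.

Pressure head at P-2: ψ = P/(ρg) = 872.3×1000 / (1000 × 9.81) = 88.92 m.
Total head at P-2: h = z + ψ = 516.27 + 88.92 = 605.19 m.
Total head at P-8: h = 610.15 − 8.76 = 601.39 m.
Head difference: h(P-2) − h(P-8) = 605.19 − 601.39 = 3.80 m.
Hydraulic gradient: i = |Δh| / L = 3.80 / 711.3 = 0.00534.

i ≈ 0.00534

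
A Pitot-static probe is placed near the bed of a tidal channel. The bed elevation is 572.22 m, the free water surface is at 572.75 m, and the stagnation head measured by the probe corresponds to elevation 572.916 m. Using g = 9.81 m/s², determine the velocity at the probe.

v ≈ 1.80 m/s

Near the bed, under hydrostatic conditions, the piezometric head (z + ψ) equals the free-surface elevation, 572.75 m.
Velocity head = total − piezometric = 572.916 − 572.75 = 0.166 m.
v = √(2g·h_v) = √(2 × 9.81 × 0.166) = 1.80 m/s.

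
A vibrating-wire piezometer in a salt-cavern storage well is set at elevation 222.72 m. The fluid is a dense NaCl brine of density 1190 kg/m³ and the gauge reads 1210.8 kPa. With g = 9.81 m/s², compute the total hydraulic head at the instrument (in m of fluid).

h ≈ 326.44 m

ψ = P/(ρg) = 1210.8×1000 / (1190 × 9.81) = 103.72 m.
h = z + ψ = 222.72 + 103.72 = 326.44 m.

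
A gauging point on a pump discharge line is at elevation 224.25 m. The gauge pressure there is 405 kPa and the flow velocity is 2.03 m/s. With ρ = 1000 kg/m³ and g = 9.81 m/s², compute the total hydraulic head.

Pressure head ψ = P/(ρg) = 405×1000 / (1000 × 9.81) = 41.28 m.
Velocity head = v²/(2g) = 2.03² / (2 × 9.81) = 0.210 m.
h = z + ψ + v²/(2g) = 224.25 + 41.28 + 0.210 = 265.74 m.

h ≈ 265.74 m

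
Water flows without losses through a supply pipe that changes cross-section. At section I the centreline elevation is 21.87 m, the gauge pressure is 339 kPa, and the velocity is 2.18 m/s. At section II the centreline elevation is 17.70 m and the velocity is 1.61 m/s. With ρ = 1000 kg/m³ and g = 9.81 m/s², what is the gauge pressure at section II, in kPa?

Pressure head at I: ψ₁ = P₁/(ρg) = 339×1000 / (1000 × 9.81) = 34.56 m.
Velocity heads: v₁²/2g = 2.18²/19.62 = 0.242 m; v₂²/2g = 1.61²/19.62 = 0.132 m.
Total head H = z₁ + ψ₁ + v₁²/2g = 21.87 + 34.56 + 0.242 = 56.67 m.
ψ₂ = H − z₂ − v₂²/2g = 56.67 − 17.70 − 0.132 = 38.84 m.
P₂ = ρgψ₂ = 1000 × 9.81 × 38.84 ≈ 381 kPa.

P₂ ≈ 381 kPa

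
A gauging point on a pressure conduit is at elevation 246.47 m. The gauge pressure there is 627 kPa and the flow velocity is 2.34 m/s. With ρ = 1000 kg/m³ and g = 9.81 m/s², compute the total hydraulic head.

h ≈ 310.66 m

Pressure head ψ = P/(ρg) = 627×1000 / (1000 × 9.81) = 63.91 m.
Velocity head = v²/(2g) = 2.34² / (2 × 9.81) = 0.279 m.
h = z + ψ + v²/(2g) = 246.47 + 63.91 + 0.279 = 310.66 m.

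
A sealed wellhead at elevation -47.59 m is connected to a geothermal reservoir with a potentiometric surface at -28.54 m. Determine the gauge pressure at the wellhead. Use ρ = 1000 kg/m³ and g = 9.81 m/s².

P ≈ 187 kPa

Head above the cap: Δh = -28.54 − (-47.59) = 19.05 m.
P = ρgΔh = 1000 × 9.81 × 19.05 = 186880 Pa ≈ 187 kPa.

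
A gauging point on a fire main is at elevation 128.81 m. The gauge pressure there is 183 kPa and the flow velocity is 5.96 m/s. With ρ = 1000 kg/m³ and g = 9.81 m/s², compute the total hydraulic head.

h ≈ 149.27 m

Pressure head ψ = P/(ρg) = 183×1000 / (1000 × 9.81) = 18.65 m.
Velocity head = v²/(2g) = 5.96² / (2 × 9.81) = 1.810 m.
h = z + ψ + v²/(2g) = 128.81 + 18.65 + 1.810 = 149.27 m.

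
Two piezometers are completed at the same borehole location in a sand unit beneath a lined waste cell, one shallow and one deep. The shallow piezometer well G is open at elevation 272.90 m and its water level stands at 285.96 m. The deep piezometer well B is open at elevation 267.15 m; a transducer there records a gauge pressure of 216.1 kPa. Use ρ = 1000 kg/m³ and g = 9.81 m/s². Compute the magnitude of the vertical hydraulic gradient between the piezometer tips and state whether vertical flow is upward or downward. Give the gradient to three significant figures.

|i_v| ≈ 0.560; vertical flow is upward

Total head at well G: h = 285.96 m (water level in the standpipe).
Pressure head at well B: ψ = P/(ρg) = 216.1×1000 / (1000 × 9.81) = 22.03 m.
Total head at well B: h = z + ψ = 267.15 + 22.03 = 289.18 m.
Δh = h(well G) − h(well B) = 285.96 − 289.18 = -3.22 m.
Vertical separation Δz = 272.90 − 267.15 = 5.75 m.
|i_v| = |Δh| / Δz = 3.22 / 5.75 = 0.560.
Head is higher in the deep piezometer, so vertical flow is upward (discharge condition).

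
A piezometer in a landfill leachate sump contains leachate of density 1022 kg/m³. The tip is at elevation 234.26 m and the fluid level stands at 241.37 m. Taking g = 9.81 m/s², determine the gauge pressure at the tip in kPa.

P ≈ 71.3 kPa

Pressure head ψ = h − z = 241.37 − 234.26 = 7.11 m.
P = ρgψ = 1022 × 9.81 × 7.11 = 71284 Pa ≈ 71.3 kPa.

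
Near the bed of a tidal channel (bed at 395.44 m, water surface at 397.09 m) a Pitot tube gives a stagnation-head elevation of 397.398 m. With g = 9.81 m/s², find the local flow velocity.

v ≈ 2.46 m/s

Near the bed, under hydrostatic conditions, the piezometric head (z + ψ) equals the free-surface elevation, 397.09 m.
Velocity head = total − piezometric = 397.398 − 397.09 = 0.308 m.
v = √(2g·h_v) = √(2 × 9.81 × 0.308) = 2.46 m/s.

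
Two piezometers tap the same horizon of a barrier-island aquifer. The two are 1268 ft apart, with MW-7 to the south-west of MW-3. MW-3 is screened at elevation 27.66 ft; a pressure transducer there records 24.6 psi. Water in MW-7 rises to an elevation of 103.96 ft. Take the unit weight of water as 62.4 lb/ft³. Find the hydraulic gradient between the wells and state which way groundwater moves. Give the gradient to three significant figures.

i ≈ 0.0154; groundwater flows toward the north-east

Pressure head at MW-3: ψ = 144·P/γ = 144 × 24.6 / 62.4 = 56.77 ft.
Total head at MW-3: h = z + ψ = 27.66 + 56.77 = 84.43 ft.
Total head at MW-7: h = 103.96 ft (water level in the piezometer is the total head).
Head difference: h(MW-3) − h(MW-7) = 84.43 − 103.96 = -19.53 ft.
Hydraulic gradient: i = |Δh| / L = 19.53 / 1268 = 0.0154.
Flow is from higher to lower head: from MW-7 toward MW-3, i.e. toward the north-east.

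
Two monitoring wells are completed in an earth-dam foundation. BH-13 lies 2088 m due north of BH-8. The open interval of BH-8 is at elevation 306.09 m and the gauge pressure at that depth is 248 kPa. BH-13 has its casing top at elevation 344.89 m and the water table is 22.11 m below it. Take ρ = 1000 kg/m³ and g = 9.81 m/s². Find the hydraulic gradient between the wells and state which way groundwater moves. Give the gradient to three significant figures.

Pressure head at BH-8: ψ = P/(ρg) = 248×1000 / (1000 × 9.81) = 25.28 m.
Total head at BH-8: h = z + ψ = 306.09 + 25.28 = 331.37 m.
Total head at BH-13: h = 344.89 − 22.11 = 322.78 m.
Head difference: h(BH-8) − h(BH-13) = 331.37 − 322.78 = 8.59 m.
Hydraulic gradient: i = |Δh| / L = 8.59 / 2088 = 0.00411.
Flow is from higher to lower head: from BH-8 toward BH-13, i.e. toward the north.

i ≈ 0.00411; groundwater flows toward the north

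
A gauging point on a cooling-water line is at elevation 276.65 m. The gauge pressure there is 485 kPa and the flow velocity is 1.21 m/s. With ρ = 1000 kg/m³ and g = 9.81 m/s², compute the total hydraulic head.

Pressure head ψ = P/(ρg) = 485×1000 / (1000 × 9.81) = 49.44 m.
Velocity head = v²/(2g) = 1.21² / (2 × 9.81) = 0.075 m.
h = z + ψ + v²/(2g) = 276.65 + 49.44 + 0.075 = 326.16 m.

h ≈ 326.16 m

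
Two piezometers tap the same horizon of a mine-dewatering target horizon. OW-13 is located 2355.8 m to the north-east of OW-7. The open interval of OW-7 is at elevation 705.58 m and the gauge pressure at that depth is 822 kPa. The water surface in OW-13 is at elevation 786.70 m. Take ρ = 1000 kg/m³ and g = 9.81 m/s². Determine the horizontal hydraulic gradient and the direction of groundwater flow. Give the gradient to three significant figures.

i ≈ 0.00113; groundwater flows toward the north-east

Pressure head at OW-7: ψ = P/(ρg) = 822×1000 / (1000 × 9.81) = 83.79 m.
Total head at OW-7: h = z + ψ = 705.58 + 83.79 = 789.37 m.
Total head at OW-13: h = 786.70 m (water level in the piezometer is the total head).
Head difference: h(OW-7) − h(OW-13) = 789.37 − 786.70 = 2.67 m.
Hydraulic gradient: i = |Δh| / L = 2.67 / 2355.8 = 0.00113.
Flow is from higher to lower head: from OW-7 toward OW-13, i.e. toward the north-east.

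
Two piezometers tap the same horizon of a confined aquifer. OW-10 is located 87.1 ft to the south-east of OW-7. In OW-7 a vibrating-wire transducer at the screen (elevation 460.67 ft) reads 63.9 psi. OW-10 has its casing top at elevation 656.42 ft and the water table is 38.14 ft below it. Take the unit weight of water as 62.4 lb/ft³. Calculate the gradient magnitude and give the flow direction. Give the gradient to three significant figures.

i ≈ 0.117; groundwater flows toward the north-west

Pressure head at OW-7: ψ = 144·P/γ = 144 × 63.9 / 62.4 = 147.46 ft.
Total head at OW-7: h = z + ψ = 460.67 + 147.46 = 608.13 ft.
Total head at OW-10: h = 656.42 − 38.14 = 618.28 ft.
Head difference: h(OW-7) − h(OW-10) = 608.13 − 618.28 = -10.15 ft.
Hydraulic gradient: i = |Δh| / L = 10.15 / 87.1 = 0.117.
Flow is from higher to lower head: from OW-10 toward OW-7, i.e. toward the north-west.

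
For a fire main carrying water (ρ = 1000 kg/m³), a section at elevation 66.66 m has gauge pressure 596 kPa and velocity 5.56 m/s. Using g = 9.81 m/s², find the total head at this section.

h ≈ 128.99 m

Pressure head ψ = P/(ρg) = 596×1000 / (1000 × 9.81) = 60.75 m.
Velocity head = v²/(2g) = 5.56² / (2 × 9.81) = 1.576 m.
h = z + ψ + v²/(2g) = 66.66 + 60.75 + 1.576 = 128.99 m.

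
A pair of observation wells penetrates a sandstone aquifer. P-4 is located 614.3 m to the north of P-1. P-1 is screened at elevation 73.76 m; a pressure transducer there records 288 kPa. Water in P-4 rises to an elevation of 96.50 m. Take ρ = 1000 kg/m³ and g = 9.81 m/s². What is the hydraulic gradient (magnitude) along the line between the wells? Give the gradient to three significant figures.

Pressure head at P-1: ψ = P/(ρg) = 288×1000 / (1000 × 9.81) = 29.36 m.
Total head at P-1: h = z + ψ = 73.76 + 29.36 = 103.12 m.
Total head at P-4: h = 96.50 m (water level in the piezometer is the total head).
Head difference: h(P-1) − h(P-4) = 103.12 − 96.50 = 6.62 m.
Hydraulic gradient: i = |Δh| / L = 6.62 / 614.3 = 0.0108.

i ≈ 0.0108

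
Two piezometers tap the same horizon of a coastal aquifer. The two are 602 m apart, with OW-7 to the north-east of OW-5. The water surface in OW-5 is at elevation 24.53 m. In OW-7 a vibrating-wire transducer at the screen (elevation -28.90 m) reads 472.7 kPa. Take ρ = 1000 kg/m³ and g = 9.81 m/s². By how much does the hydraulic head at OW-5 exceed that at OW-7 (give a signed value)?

Total head at OW-5: h = 24.53 m (water level in the piezometer is the total head).
Pressure head at OW-7: ψ = P/(ρg) = 472.7×1000 / (1000 × 9.81) = 48.19 m.
Total head at OW-7: h = z + ψ = -28.90 + 48.19 = 19.29 m.
Head difference: h(OW-5) − h(OW-7) = 24.53 − 19.29 = 5.24 m.

Δh ≈ 5.24 m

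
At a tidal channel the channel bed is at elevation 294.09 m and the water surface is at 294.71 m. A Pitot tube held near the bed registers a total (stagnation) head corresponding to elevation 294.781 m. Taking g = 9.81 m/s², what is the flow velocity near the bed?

v ≈ 1.18 m/s

Near the bed, under hydrostatic conditions, the piezometric head (z + ψ) equals the free-surface elevation, 294.71 m.
Velocity head = total − piezometric = 294.781 − 294.71 = 0.071 m.
v = √(2g·h_v) = √(2 × 9.81 × 0.071) = 1.18 m/s.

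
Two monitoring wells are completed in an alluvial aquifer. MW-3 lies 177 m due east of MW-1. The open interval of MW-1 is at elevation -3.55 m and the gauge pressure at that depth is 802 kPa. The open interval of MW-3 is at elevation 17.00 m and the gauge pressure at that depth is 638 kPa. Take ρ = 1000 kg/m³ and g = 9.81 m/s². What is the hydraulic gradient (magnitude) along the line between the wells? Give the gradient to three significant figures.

i ≈ 0.0217

Pressure head at MW-1: ψ = P/(ρg) = 802×1000 / (1000 × 9.81) = 81.75 m.
Total head at MW-1: h = z + ψ = -3.55 + 81.75 = 78.20 m.
Pressure head at MW-3: ψ = P/(ρg) = 638×1000 / (1000 × 9.81) = 65.04 m.
Total head at MW-3: h = z + ψ = 17.00 + 65.04 = 82.04 m.
Head difference: h(MW-1) − h(MW-3) = 78.20 − 82.04 = -3.84 m.
Hydraulic gradient: i = |Δh| / L = 3.84 / 177 = 0.0217.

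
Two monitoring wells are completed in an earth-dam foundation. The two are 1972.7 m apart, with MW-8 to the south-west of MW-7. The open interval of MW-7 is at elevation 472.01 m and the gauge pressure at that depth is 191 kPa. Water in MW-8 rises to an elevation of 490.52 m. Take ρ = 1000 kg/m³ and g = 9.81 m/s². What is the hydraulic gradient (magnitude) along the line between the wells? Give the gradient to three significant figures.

Pressure head at MW-7: ψ = P/(ρg) = 191×1000 / (1000 × 9.81) = 19.47 m.
Total head at MW-7: h = z + ψ = 472.01 + 19.47 = 491.48 m.
Total head at MW-8: h = 490.52 m (water level in the piezometer is the total head).
Head difference: h(MW-7) − h(MW-8) = 491.48 − 490.52 = 0.96 m.
Hydraulic gradient: i = |Δh| / L = 0.96 / 1972.7 = 0.000487.

i ≈ 0.000487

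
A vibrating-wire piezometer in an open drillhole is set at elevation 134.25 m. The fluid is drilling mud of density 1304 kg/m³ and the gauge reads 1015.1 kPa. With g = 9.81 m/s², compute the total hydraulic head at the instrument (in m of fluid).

ψ = P/(ρg) = 1015.1×1000 / (1304 × 9.81) = 79.35 m.
h = z + ψ = 134.25 + 79.35 = 213.60 m.

h ≈ 213.60 m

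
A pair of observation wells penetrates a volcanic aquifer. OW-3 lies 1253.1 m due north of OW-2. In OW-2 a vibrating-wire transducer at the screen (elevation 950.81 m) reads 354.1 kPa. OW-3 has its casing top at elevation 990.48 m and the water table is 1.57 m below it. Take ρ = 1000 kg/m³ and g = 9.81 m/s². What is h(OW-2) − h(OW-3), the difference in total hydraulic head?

Pressure head at OW-2: ψ = P/(ρg) = 354.1×1000 / (1000 × 9.81) = 36.10 m.
Total head at OW-2: h = z + ψ = 950.81 + 36.10 = 986.91 m.
Total head at OW-3: h = 990.48 − 1.57 = 988.91 m.
Head difference: h(OW-2) − h(OW-3) = 986.91 − 988.91 = -2.00 m.

Δh ≈ -2.00 m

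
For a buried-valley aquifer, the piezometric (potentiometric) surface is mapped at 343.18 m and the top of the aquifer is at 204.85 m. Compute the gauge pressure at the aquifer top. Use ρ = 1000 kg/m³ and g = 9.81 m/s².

Pressure head at the aquifer top: ψ = h − z = 343.18 − 204.85 = 138.33 m.
P = ρgψ = 1000 × 9.81 × 138.33 = 1357017 Pa ≈ 1360 kPa.

P ≈ 1360 kPa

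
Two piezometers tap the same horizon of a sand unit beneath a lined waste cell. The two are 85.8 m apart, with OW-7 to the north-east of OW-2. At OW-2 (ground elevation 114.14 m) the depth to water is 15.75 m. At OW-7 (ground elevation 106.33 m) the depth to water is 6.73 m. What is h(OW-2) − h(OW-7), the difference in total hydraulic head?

Total head at OW-2: h = 114.14 − 15.75 = 98.39 m.
Total head at OW-7: h = 106.33 − 6.73 = 99.60 m.
Head difference: h(OW-2) − h(OW-7) = 98.39 − 99.60 = -1.21 m.

Δh ≈ -1.21 m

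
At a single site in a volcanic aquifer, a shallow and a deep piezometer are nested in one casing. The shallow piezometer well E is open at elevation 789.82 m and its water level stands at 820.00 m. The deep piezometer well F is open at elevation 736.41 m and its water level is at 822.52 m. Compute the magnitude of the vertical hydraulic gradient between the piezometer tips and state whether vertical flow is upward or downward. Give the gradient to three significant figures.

|i_v| ≈ 0.0472; vertical flow is upward

Total head at well E: h = 820.00 m (water level in the standpipe).
Total head at well F: h = 822.52 m.
Δh = h(well E) − h(well F) = 820.00 − 822.52 = -2.52 m.
Vertical separation Δz = 789.82 − 736.41 = 53.41 m.
|i_v| = |Δh| / Δz = 2.52 / 53.41 = 0.0472.
Head is higher in the deep piezometer, so vertical flow is upward (discharge condition).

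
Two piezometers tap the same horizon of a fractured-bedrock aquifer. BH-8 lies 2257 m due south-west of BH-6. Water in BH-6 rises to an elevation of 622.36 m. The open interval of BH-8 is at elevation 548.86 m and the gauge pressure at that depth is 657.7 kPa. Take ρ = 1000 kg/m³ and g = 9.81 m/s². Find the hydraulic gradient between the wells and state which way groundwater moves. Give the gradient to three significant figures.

Total head at BH-6: h = 622.36 m (water level in the piezometer is the total head).
Pressure head at BH-8: ψ = P/(ρg) = 657.7×1000 / (1000 × 9.81) = 67.04 m.
Total head at BH-8: h = z + ψ = 548.86 + 67.04 = 615.90 m.
Head difference: h(BH-6) − h(BH-8) = 622.36 − 615.90 = 6.46 m.
Hydraulic gradient: i = |Δh| / L = 6.46 / 2257 = 0.00286.
Flow is from higher to lower head: from BH-6 toward BH-8, i.e. toward the south-west.

i ≈ 0.00286; groundwater flows toward the south-west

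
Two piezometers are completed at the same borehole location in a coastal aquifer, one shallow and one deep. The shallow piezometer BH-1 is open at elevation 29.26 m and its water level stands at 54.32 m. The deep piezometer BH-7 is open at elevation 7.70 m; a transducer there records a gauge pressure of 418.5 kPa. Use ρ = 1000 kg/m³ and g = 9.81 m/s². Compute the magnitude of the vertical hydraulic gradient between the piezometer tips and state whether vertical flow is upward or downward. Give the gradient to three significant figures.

Total head at BH-1: h = 54.32 m (water level in the standpipe).
Pressure head at BH-7: ψ = P/(ρg) = 418.5×1000 / (1000 × 9.81) = 42.66 m.
Total head at BH-7: h = z + ψ = 7.70 + 42.66 = 50.36 m.
Δh = h(BH-1) − h(BH-7) = 54.32 − 50.36 = 3.96 m.
Vertical separation Δz = 29.26 − 7.70 = 21.56 m.
|i_v| = |Δh| / Δz = 3.96 / 21.56 = 0.184.
Head is higher in the shallow piezometer, so vertical flow is downward (recharge condition).

|i_v| ≈ 0.184; vertical flow is downward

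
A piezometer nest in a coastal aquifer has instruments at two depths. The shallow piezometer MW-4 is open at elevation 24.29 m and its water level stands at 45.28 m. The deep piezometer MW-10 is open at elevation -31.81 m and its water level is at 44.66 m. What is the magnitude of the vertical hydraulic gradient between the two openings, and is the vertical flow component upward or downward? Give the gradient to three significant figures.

Total head at MW-4: h = 45.28 m (water level in the standpipe).
Total head at MW-10: h = 44.66 m.
Δh = h(MW-4) − h(MW-10) = 45.28 − 44.66 = 0.62 m.
Vertical separation Δz = 24.29 − (-31.81) = 56.10 m.
|i_v| = |Δh| / Δz = 0.62 / 56.10 = 0.0111.
Head is higher in the shallow piezometer, so vertical flow is downward (recharge condition).

|i_v| ≈ 0.0111; vertical flow is downward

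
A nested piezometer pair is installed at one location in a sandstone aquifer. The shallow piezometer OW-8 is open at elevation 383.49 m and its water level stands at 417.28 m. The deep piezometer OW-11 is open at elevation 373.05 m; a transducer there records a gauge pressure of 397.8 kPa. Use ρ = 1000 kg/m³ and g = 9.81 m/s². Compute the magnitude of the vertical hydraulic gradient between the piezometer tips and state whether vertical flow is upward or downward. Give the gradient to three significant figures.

|i_v| ≈ 0.352; vertical flow is downward

Total head at OW-8: h = 417.28 m (water level in the standpipe).
Pressure head at OW-11: ψ = P/(ρg) = 397.8×1000 / (1000 × 9.81) = 40.55 m.
Total head at OW-11: h = z + ψ = 373.05 + 40.55 = 413.60 m.
Δh = h(OW-8) − h(OW-11) = 417.28 − 413.60 = 3.68 m.
Vertical separation Δz = 383.49 − 373.05 = 10.44 m.
|i_v| = |Δh| / Δz = 3.68 / 10.44 = 0.352.
Head is higher in the shallow piezometer, so vertical flow is downward (recharge condition).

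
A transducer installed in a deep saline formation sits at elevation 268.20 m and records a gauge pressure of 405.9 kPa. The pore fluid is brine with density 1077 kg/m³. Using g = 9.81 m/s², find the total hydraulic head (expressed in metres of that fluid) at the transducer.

ψ = P/(ρg) = 405.9×1000 / (1077 × 9.81) = 38.42 m.
h = z + ψ = 268.20 + 38.42 = 306.62 m.

h ≈ 306.62 m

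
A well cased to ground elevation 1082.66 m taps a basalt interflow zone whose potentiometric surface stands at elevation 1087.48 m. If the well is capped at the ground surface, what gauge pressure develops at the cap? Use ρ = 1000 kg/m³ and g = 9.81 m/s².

Head above the cap: Δh = 1087.48 − 1082.66 = 4.82 m.
P = ρgΔh = 1000 × 9.81 × 4.82 = 47284 Pa ≈ 47.3 kPa.

P ≈ 47.3 kPa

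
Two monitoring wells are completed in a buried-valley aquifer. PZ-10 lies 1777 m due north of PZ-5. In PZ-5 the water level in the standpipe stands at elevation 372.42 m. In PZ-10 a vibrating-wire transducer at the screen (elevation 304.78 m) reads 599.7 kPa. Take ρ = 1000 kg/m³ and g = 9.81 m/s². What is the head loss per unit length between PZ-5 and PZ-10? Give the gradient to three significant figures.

Total head at PZ-5: h = 372.42 m (water level in the piezometer is the total head).
Pressure head at PZ-10: ψ = P/(ρg) = 599.7×1000 / (1000 × 9.81) = 61.13 m.
Total head at PZ-10: h = z + ψ = 304.78 + 61.13 = 365.91 m.
Head difference: h(PZ-5) − h(PZ-10) = 372.42 − 365.91 = 6.51 m.
Hydraulic gradient: i = |Δh| / L = 6.51 / 1777 = 0.00366.

i ≈ 0.00366 m/m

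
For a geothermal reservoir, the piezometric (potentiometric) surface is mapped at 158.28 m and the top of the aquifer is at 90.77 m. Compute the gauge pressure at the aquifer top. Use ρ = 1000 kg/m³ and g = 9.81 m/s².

Pressure head at the aquifer top: ψ = h − z = 158.28 − 90.77 = 67.51 m.
P = ρgψ = 1000 × 9.81 × 67.51 = 662273 Pa ≈ 662 kPa.

P ≈ 662 kPa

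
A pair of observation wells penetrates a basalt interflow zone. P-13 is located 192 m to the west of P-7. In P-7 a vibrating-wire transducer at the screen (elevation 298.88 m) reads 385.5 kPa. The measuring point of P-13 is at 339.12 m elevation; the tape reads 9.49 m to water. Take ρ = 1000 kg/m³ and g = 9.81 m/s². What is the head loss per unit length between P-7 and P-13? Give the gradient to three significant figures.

Pressure head at P-7: ψ = P/(ρg) = 385.5×1000 / (1000 × 9.81) = 39.30 m.
Total head at P-7: h = z + ψ = 298.88 + 39.30 = 338.18 m.
Total head at P-13: h = 339.12 − 9.49 = 329.63 m.
Head difference: h(P-7) − h(P-13) = 338.18 − 329.63 = 8.55 m.
Hydraulic gradient: i = |Δh| / L = 8.55 / 192 = 0.0445.

i ≈ 0.0445 m/m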